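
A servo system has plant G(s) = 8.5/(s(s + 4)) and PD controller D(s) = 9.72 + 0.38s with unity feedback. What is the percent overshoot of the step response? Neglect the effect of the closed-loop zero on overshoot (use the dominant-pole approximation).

Forward path: (9.72 + 0.38s)·8.5/(s(s+4)). The closed-loop characteristic equation is s² + (4 + 8.5·0.38)s + 8.5·9.72 = 0.
That is s² + 7.23s + 82.62 = 0, so ω_n = 9.09 rad/s and ζ = 7.23/(2·9.09) = 0.3977.
%OS = 100·exp(−πζ/√(1−ζ²)) = 25.6%.

25.6%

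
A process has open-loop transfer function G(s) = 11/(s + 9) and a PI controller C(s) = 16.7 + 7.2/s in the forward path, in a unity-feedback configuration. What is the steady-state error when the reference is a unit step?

The open loop C(s)G(s) has a pole at the origin (type 1), so the static position error constant is infinite and e_ss = 1/(1+∞) = 0.

0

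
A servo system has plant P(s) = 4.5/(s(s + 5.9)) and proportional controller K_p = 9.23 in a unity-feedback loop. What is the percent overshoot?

19.8%

From 1 + K_pP(s) = 0: s² + 5.9s + 41.54 = 0 ⇒ ω_n = 6.445, ζ = 0.4577.
%OS = 100·exp(−πζ/√(1−ζ²)) = 100·exp(−π·0.4577/√0.7905) = 19.8%.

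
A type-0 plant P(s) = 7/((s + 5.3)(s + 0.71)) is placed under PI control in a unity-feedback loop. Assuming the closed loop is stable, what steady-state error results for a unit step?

0

The PI controller's integrator makes the forward path type 1, so e_ss to a step is zero.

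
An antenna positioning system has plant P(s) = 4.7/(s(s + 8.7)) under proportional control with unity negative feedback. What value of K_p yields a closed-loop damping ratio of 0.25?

K_p = 64.4

Closed-loop characteristic equation: s² + 8.7s + K_p·4.7 = 0.
So ω_n = √(4.7K_p) and 2ζω_n = 8.7, giving ζ = 8.7/(2√(4.7K_p)).
Setting ζ = 0.25: √(4.7K_p) = 8.7/(2·0.25) = 17.4, so K_p = 302.8/4.7 = 64.4.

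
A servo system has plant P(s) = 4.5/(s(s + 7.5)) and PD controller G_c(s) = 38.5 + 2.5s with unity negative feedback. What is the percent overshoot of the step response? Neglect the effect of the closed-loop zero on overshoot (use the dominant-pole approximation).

Forward path: (38.5 + 2.5s)·4.5/(s(s+7.5)). The closed-loop characteristic equation is s² + (7.5 + 4.5·2.5)s + 4.5·38.5 = 0.
That is s² + 18.75s + 173.2 = 0, so ω_n = 13.16 rad/s and ζ = 18.75/(2·13.16) = 0.7123.
%OS = 100·exp(−πζ/√(1−ζ²)) = 4.13%.

4.13%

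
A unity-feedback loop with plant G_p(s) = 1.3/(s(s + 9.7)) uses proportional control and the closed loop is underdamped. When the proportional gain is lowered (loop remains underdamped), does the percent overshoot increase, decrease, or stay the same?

decrease

ζ = 9.7/(2√(1.3K_p)) rises as K_p falls; higher damping means less overshoot.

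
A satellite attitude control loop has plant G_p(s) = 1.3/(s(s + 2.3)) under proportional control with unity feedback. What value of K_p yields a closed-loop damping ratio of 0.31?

K_p = 10.6

Closed-loop characteristic equation: s² + 2.3s + K_p·1.3 = 0.
So ω_n = √(1.3K_p) and 2ζω_n = 2.3, giving ζ = 2.3/(2√(1.3K_p)).
Setting ζ = 0.31: √(1.3K_p) = 2.3/(2·0.31) = 3.71, so K_p = 13.76/1.3 = 10.6.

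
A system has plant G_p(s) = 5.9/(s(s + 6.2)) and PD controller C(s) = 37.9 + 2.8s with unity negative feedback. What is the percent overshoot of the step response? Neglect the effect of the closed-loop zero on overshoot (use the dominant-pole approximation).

2.55%

Forward path: (37.9 + 2.8s)·5.9/(s(s+6.2)). The closed-loop characteristic equation is s² + (6.2 + 5.9·2.8)s + 5.9·37.9 = 0.
That is s² + 22.72s + 223.6 = 0, so ω_n = 14.95 rad/s and ζ = 22.72/(2·14.95) = 0.7597.
%OS = 100·exp(−πζ/√(1−ζ²)) = 2.55%.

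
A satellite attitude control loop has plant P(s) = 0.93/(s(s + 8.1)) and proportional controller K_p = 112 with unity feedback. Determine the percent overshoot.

Closed-loop characteristic equation: s² + 8.1s + 104.2 = 0, so ω_n = 10.21 rad/s and ζ = 8.1/(2·10.21) = 0.3968.
%OS = 100·exp(−πζ/√(1−ζ²)) = 100·exp(−π·0.3968/√0.8425) = 25.7%.

25.7%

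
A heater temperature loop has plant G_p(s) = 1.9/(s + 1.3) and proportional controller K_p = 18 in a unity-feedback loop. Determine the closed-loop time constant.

τ = 0.0282 s

Closed-loop transfer function: T(s) = K_p·G_p(s)/(1 + K_p·G_p(s)) = 34.2/(s + 1.3 + 34.2) = 34.2/(s + 35.5).
Time constant τ = 1/35.5 = 0.0282 s.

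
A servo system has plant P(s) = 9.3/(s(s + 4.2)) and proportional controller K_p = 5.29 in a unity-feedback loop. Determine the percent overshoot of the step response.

37.3%

From 1 + K_pP(s) = 0: s² + 4.2s + 49.2 = 0 ⇒ ω_n = 7.014, ζ = 0.2994.
%OS = 100·exp(−πζ/√(1−ζ²)) = 100·exp(−π·0.2994/√0.9104) = 37.3%.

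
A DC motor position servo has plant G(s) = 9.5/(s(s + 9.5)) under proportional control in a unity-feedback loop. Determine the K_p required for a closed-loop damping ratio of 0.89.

Closed-loop characteristic equation: s² + 9.5s + K_p·9.5 = 0.
So ω_n = √(9.5K_p) and 2ζω_n = 9.5, giving ζ = 9.5/(2√(9.5K_p)).
Setting ζ = 0.89: √(9.5K_p) = 9.5/(2·0.89) = 5.337, so K_p = 28.48/9.5 = 3.

K_p = 3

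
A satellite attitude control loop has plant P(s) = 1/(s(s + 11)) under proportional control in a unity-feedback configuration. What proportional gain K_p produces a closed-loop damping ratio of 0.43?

K_p = 164

Closed-loop characteristic equation: s² + 11s + K_p·1 = 0.
So ω_n = √(1K_p) and 2ζω_n = 11, giving ζ = 11/(2√(1K_p)).
Setting ζ = 0.43: √(1K_p) = 11/(2·0.43) = 12.79, so K_p = 163.6/1 = 164.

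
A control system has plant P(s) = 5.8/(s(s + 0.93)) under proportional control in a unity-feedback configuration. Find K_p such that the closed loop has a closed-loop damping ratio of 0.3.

K_p = 0.414

Closed-loop characteristic equation: s² + 0.93s + K_p·5.8 = 0.
So ω_n = √(5.8K_p) and 2ζω_n = 0.93, giving ζ = 0.93/(2√(5.8K_p)).
Setting ζ = 0.3: √(5.8K_p) = 0.93/(2·0.3) = 1.55, so K_p = 2.403/5.8 = 0.414.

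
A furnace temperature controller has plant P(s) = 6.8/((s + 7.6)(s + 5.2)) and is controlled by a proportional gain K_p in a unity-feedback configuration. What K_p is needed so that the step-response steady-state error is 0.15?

The loop is type 0, so e_ss(step) = 1/(1 + K_pos) with K_pos = K_p·P(0).
P(0) = 0.1721. Require 1/(1 + K_p·0.1721) = 0.15, so 1 + 0.1721·K_p = 6.667.
K_p = (6.667 − 1)/0.1721 = 32.9.

K_p = 32.9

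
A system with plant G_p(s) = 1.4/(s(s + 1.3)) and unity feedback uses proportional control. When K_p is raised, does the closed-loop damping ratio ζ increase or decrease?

ζ = 1.3/(2√(1.4K_p)); increasing K_p raises the denominator, so ζ falls.

decrease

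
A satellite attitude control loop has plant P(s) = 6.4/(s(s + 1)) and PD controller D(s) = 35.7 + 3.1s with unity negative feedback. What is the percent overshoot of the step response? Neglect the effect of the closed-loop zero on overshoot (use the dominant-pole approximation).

5.03%

Forward path: (35.7 + 3.1s)·6.4/(s(s+1)). The closed-loop characteristic equation is s² + (1 + 6.4·3.1)s + 6.4·35.7 = 0.
That is s² + 20.84s + 228.5 = 0, so ω_n = 15.12 rad/s and ζ = 20.84/(2·15.12) = 0.6894.
%OS = 100·exp(−πζ/√(1−ζ²)) = 5.03%.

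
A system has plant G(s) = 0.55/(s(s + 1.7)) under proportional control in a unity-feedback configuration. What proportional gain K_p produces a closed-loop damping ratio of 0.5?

K_p = 5.25

Closed-loop characteristic equation: s² + 1.7s + K_p·0.55 = 0.
So ω_n = √(0.55K_p) and 2ζω_n = 1.7, giving ζ = 1.7/(2√(0.55K_p)).
Setting ζ = 0.5: √(0.55K_p) = 1.7/(2·0.5) = 1.7, so K_p = 2.89/0.55 = 5.25.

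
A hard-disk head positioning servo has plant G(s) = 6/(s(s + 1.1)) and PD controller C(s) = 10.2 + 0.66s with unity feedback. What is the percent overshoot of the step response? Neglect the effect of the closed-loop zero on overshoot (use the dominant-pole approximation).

Forward path: (10.2 + 0.66s)·6/(s(s+1.1)). The closed-loop characteristic equation is s² + (1.1 + 6·0.66)s + 6·10.2 = 0.
That is s² + 5.06s + 61.2 = 0, so ω_n = 7.823 rad/s and ζ = 5.06/(2·7.823) = 0.3234.
%OS = 100·exp(−πζ/√(1−ζ²)) = 34.2%.

34.2%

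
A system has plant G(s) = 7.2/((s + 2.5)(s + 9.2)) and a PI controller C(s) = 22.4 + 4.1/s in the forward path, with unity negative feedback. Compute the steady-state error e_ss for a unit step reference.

The open loop C(s)G(s) has a pole at the origin (type 1), so the static position error constant is infinite and e_ss = 1/(1+∞) = 0.

0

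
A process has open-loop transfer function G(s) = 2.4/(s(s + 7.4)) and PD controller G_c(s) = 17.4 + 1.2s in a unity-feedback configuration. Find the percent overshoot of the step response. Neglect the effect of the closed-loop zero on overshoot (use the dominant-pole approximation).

1.62%

Forward path: (17.4 + 1.2s)·2.4/(s(s+7.4)). The closed-loop characteristic equation is s² + (7.4 + 2.4·1.2)s + 2.4·17.4 = 0.
That is s² + 10.28s + 41.76 = 0, so ω_n = 6.462 rad/s and ζ = 10.28/(2·6.462) = 0.7954.
%OS = 100·exp(−πζ/√(1−ζ²)) = 1.62%.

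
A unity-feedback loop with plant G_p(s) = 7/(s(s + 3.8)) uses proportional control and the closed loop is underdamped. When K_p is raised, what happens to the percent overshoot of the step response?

ζ = 3.8/(2√(7K_p)) decreases as K_p grows; lower damping means more overshoot.

increase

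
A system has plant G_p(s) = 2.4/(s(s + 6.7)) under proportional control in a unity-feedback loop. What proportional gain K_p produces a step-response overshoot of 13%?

From %OS = 100·exp(−πζ/√(1−ζ²)) = 13%, ζ = −ln(0.13)/√(π²+ln²(0.13)) = 0.5446.
Characteristic equation s² + 6.7s + 2.4K_p = 0 gives ζ = 6.7/(2√(2.4K_p)).
Setting ζ = 0.5446: √(2.4K_p) = 6.7/(2·0.5446) = 6.151, so K_p = 37.83/2.4 = 15.8.

K_p = 15.8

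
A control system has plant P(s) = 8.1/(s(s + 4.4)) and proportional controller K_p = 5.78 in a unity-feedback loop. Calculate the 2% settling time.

T_s ≈ 1.82 s

Closed-loop characteristic equation: s² + 4.4s + 46.82 = 0, so ω_n = 6.842 rad/s and ζ = 4.4/(2·6.842) = 0.3215.
2% settling time T_s ≈ 4/(ζω_n) = 4/2.2 = 1.82 s.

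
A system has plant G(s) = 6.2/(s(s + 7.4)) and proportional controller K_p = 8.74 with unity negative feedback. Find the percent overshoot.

The closed-loop denominator s² + 7.4s + 54.19 gives ω_n = √54.19 = 7.361 and ζ = 7.4/(2ω_n) = 0.5026.
%OS = 100·exp(−πζ/√(1−ζ²)) = 100·exp(−π·0.5026/√0.7474) = 16.1%.

16.1%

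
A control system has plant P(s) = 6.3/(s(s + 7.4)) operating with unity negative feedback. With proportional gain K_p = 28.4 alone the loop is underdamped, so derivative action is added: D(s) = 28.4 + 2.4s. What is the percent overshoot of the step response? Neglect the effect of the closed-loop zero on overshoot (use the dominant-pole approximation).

0.745%

Forward path: (28.4 + 2.4s)·6.3/(s(s+7.4)). The closed-loop characteristic equation is s² + (7.4 + 6.3·2.4)s + 6.3·28.4 = 0.
That is s² + 22.52s + 178.9 = 0, so ω_n = 13.38 rad/s and ζ = 22.52/(2·13.38) = 0.8418.
%OS = 100·exp(−πζ/√(1−ζ²)) = 0.745%.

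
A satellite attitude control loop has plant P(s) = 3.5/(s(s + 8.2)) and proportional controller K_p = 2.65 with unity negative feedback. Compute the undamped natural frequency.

1 + K_p·P(s) = 0 gives s² + 8.2s + 9.275 = 0.
So ω_n² = 9.275 ⇒ ω_n = 3.045 rad/s, and ζ = 8.2/(2ω_n) = 1.35.

ω_n = 3.05 rad/s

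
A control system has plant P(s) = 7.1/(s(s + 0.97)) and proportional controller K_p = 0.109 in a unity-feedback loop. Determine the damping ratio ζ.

The closed-loop denominator is s(s+0.97) + 0.109·7.1 = s² + 0.97s + 0.7739.
So ω_n² = 0.7739 ⇒ ω_n = 0.8797 rad/s, and ζ = 0.97/(2ω_n) = 0.551.

ζ = 0.551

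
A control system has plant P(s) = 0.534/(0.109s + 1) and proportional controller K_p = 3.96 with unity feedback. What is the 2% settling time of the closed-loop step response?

T_s ≈ 0.14 s

Closed loop: T(s) = K_p·P/(1+K_p·P) = 2.115/(0.109s + 1 + 2.115), with pole at s = −(1 + 2.115)/0.109 = −28.57.
τ = 1/28.57 = 0.035 s, so 2% settling time ≈ 4τ = 0.14 s.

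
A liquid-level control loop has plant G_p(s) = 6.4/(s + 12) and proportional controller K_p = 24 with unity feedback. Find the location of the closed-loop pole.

Closed-loop transfer function: T(s) = K_p·G_p(s)/(1 + K_p·G_p(s)) = 153.6/(s + 12 + 153.6) = 153.6/(s + 165.6).
The closed-loop pole is at s = −165.6.

s = -165.6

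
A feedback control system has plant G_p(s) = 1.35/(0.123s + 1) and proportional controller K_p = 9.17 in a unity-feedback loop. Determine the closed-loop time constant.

τ = 0.00919 s

Closed loop: T(s) = K_p·G_p/(1+K_p·G_p) = 12.38/(0.123s + 1 + 12.38), with pole at s = −(1 + 12.38)/0.123 = −108.8.
Closed-loop time constant τ = 1/108.8 = 0.00919 s.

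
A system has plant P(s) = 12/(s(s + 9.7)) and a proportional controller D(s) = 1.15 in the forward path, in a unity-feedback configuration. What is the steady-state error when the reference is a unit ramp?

0.703

The loop has one pole at the origin (type 1). Velocity error constant K_v = lim_{s→0} s·D(s)P(s) = 1.15·12/9.7 = 1.423.
Steady-state error to a unit ramp: e_ss = 1/K_v = 0.703.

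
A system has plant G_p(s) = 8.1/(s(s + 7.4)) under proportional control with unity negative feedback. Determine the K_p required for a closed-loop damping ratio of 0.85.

Closed-loop characteristic equation: s² + 7.4s + K_p·8.1 = 0.
So ω_n = √(8.1K_p) and 2ζω_n = 7.4, giving ζ = 7.4/(2√(8.1K_p)).
Setting ζ = 0.85: √(8.1K_p) = 7.4/(2·0.85) = 4.353, so K_p = 18.95/8.1 = 2.34.

K_p = 2.34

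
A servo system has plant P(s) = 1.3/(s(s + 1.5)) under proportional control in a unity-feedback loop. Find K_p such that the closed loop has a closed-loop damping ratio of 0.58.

Closed-loop characteristic equation: s² + 1.5s + K_p·1.3 = 0.
So ω_n = √(1.3K_p) and 2ζω_n = 1.5, giving ζ = 1.5/(2√(1.3K_p)).
Setting ζ = 0.58: √(1.3K_p) = 1.5/(2·0.58) = 1.293, so K_p = 1.672/1.3 = 1.29.

K_p = 1.29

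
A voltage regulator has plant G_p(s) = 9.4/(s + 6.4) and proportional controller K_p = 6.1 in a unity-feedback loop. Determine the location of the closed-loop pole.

s = -63.74

Closed-loop transfer function: T(s) = K_p·G_p(s)/(1 + K_p·G_p(s)) = 57.34/(s + 6.4 + 57.34) = 57.34/(s + 63.74).
The closed-loop pole is at s = −63.74.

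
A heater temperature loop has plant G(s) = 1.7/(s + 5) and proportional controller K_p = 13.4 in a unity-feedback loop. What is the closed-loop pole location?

Closed-loop transfer function: T(s) = K_p·G(s)/(1 + K_p·G(s)) = 22.78/(s + 5 + 22.78) = 22.78/(s + 27.78).
The closed-loop pole is at s = −27.78.

s = -27.78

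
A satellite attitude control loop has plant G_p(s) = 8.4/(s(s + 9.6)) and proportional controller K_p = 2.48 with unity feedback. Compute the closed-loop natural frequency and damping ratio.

With unity feedback the closed-loop characteristic equation is s² + 9.6s + 2.48·8.4 = s² + 9.6s + 20.83 = 0.
Matching s² + 2ζω_n s + ω_n²: ω_n = √20.83 = 4.564 rad/s and 2ζω_n = 9.6, so ζ = 9.6/(2·4.564) = 1.05.

ω_n = 4.56 rad/s, ζ = 1.05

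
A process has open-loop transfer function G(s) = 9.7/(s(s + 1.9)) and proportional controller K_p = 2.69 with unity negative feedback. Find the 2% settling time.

From 1 + K_pG(s) = 0: s² + 1.9s + 26.09 = 0 ⇒ ω_n = 5.108, ζ = 0.186.
2% settling time T_s ≈ 4/(ζω_n) = 4/0.95 = 4.21 s.

T_s ≈ 4.21 s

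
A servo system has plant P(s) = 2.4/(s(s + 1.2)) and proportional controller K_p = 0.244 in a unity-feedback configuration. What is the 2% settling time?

From 1 + K_pP(s) = 0: s² + 1.2s + 0.5856 = 0 ⇒ ω_n = 0.7652, ζ = 0.7841.
2% settling time T_s ≈ 4/(ζω_n) = 4/0.6 = 6.67 s.

T_s ≈ 6.67 s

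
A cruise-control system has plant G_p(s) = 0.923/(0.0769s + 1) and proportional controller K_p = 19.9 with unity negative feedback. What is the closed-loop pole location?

s = -251.9

Closed loop: T(s) = K_p·G_p/(1+K_p·G_p) = 18.37/(0.0769s + 1 + 18.37), with pole at s = −(1 + 18.37)/0.0769 = −251.9.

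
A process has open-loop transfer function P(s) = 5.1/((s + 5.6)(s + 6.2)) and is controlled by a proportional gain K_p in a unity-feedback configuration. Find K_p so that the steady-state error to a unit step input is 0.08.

K_p = 78.3

The loop is type 0, so e_ss(step) = 1/(1 + K_pos) with K_pos = K_p·P(0).
P(0) = 0.1469. Require 1/(1 + K_p·0.1469) = 0.08, so 1 + 0.1469·K_p = 12.5.
K_p = (12.5 − 1)/0.1469 = 78.3.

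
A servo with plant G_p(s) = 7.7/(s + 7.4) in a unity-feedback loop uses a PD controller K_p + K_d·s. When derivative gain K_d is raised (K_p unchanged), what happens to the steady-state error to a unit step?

unchanged

K_d affects only the transient (the s-coefficient); the DC loop gain, and hence e_ss, depends only on K_p.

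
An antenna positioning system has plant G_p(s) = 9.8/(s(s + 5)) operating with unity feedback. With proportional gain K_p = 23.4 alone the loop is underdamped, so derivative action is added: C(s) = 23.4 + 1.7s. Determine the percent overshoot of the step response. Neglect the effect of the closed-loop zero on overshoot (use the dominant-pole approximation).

4.02%

Forward path: (23.4 + 1.7s)·9.8/(s(s+5)). The closed-loop characteristic equation is s² + (5 + 9.8·1.7)s + 9.8·23.4 = 0.
That is s² + 21.66s + 229.3 = 0, so ω_n = 15.14 rad/s and ζ = 21.66/(2·15.14) = 0.7152.
%OS = 100·exp(−πζ/√(1−ζ²)) = 4.02%.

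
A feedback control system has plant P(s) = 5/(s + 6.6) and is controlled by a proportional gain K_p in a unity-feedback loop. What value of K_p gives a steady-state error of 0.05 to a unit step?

K_p = 25.1

Steady-state error for a unit step on this type-0 loop is 1/(1 + K_p·P(0)).
P(0) = 0.7576. Require 1/(1 + K_p·0.7576) = 0.05, so 1 + 0.7576·K_p = 20.
K_p = (20 − 1)/0.7576 = 25.1.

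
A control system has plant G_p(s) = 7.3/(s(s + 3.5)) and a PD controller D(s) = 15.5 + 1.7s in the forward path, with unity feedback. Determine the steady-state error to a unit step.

The open loop D(s)G_p(s) has a pole at the origin (type 1), so the static position error constant is infinite and e_ss = 1/(1+∞) = 0.

0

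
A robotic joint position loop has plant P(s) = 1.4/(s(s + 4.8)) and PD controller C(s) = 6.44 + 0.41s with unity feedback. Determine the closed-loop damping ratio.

ζ = 0.895

Forward path: (6.44 + 0.41s)·1.4/(s(s+4.8)). The closed-loop characteristic equation is s² + (4.8 + 1.4·0.41)s + 1.4·6.44 = 0.
That is s² + 5.374s + 9.016 = 0, so ω_n = 3.003 rad/s and ζ = 5.374/(2·3.003) = 0.8949.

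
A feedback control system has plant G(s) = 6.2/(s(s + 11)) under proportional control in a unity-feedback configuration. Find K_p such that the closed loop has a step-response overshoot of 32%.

From %OS = 100·exp(−πζ/√(1−ζ²)) = 32%, ζ = −ln(0.32)/√(π²+ln²(0.32)) = 0.341.
Characteristic equation s² + 11s + 6.2K_p = 0 gives ζ = 11/(2√(6.2K_p)).
Setting ζ = 0.341: √(6.2K_p) = 11/(2·0.341) = 16.13, so K_p = 260.2/6.2 = 42.

K_p = 42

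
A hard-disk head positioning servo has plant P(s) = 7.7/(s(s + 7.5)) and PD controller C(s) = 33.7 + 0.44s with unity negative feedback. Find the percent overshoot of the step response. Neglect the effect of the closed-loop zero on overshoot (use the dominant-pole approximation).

32.4%

Forward path: (33.7 + 0.44s)·7.7/(s(s+7.5)). The closed-loop characteristic equation is s² + (7.5 + 7.7·0.44)s + 7.7·33.7 = 0.
That is s² + 10.89s + 259.5 = 0, so ω_n = 16.11 rad/s and ζ = 10.89/(2·16.11) = 0.338.
%OS = 100·exp(−πζ/√(1−ζ²)) = 32.4%.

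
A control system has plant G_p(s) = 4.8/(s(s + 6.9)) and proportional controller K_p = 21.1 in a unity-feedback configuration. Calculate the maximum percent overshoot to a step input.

31.8%

From 1 + K_pG_p(s) = 0: s² + 6.9s + 101.3 = 0 ⇒ ω_n = 10.06, ζ = 0.3428.
%OS = 100·exp(−πζ/√(1−ζ²)) = 100·exp(−π·0.3428/√0.8825) = 31.8%.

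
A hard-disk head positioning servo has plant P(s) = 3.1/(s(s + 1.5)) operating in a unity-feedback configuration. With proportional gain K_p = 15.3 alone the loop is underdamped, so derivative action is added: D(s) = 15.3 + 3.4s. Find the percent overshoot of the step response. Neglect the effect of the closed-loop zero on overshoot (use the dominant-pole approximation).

0.35%

Forward path: (15.3 + 3.4s)·3.1/(s(s+1.5)). The closed-loop characteristic equation is s² + (1.5 + 3.1·3.4)s + 3.1·15.3 = 0.
That is s² + 12.04s + 47.43 = 0, so ω_n = 6.887 rad/s and ζ = 12.04/(2·6.887) = 0.8741.
%OS = 100·exp(−πζ/√(1−ζ²)) = 0.35%.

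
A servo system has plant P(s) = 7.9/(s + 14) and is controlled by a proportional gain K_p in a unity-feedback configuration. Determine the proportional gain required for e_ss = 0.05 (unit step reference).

K_p = 33.7

The loop is type 0, so e_ss(step) = 1/(1 + K_pos) with K_pos = K_p·P(0).
P(0) = 0.5643. Require 1/(1 + K_p·0.5643) = 0.05, so 1 + 0.5643·K_p = 20.
K_p = (20 − 1)/0.5643 = 33.7.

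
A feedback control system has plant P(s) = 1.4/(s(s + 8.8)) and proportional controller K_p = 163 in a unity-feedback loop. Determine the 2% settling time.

Closed-loop characteristic equation: s² + 8.8s + 228.2 = 0, so ω_n = 15.11 rad/s and ζ = 8.8/(2·15.11) = 0.2913.
2% settling time T_s ≈ 4/(ζω_n) = 4/4.4 = 0.909 s.

T_s ≈ 0.909 s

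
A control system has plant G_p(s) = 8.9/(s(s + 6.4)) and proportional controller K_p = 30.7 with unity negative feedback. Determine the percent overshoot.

53.8%

Closed-loop characteristic equation: s² + 6.4s + 273.2 = 0, so ω_n = 16.53 rad/s and ζ = 6.4/(2·16.53) = 0.1936.
%OS = 100·exp(−πζ/√(1−ζ²)) = 100·exp(−π·0.1936/√0.9625) = 53.8%.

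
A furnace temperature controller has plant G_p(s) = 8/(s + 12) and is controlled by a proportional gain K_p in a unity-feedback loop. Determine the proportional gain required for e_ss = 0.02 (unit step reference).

Steady-state error for a unit step on this type-0 loop is 1/(1 + K_p·G_p(0)).
G_p(0) = 0.6667. Require 1/(1 + K_p·0.6667) = 0.02, so 1 + 0.6667·K_p = 50.
K_p = (50 − 1)/0.6667 = 73.5.

K_p = 73.5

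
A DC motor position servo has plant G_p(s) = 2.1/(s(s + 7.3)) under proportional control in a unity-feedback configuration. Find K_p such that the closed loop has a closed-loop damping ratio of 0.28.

Closed-loop characteristic equation: s² + 7.3s + K_p·2.1 = 0.
So ω_n = √(2.1K_p) and 2ζω_n = 7.3, giving ζ = 7.3/(2√(2.1K_p)).
Setting ζ = 0.28: √(2.1K_p) = 7.3/(2·0.28) = 13.04, so K_p = 169.9/2.1 = 80.9.

K_p = 80.9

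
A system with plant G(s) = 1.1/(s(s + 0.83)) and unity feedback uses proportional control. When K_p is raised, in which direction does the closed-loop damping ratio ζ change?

ζ = 0.83/(2√(1.1K_p)); increasing K_p raises the denominator, so ζ falls.

decrease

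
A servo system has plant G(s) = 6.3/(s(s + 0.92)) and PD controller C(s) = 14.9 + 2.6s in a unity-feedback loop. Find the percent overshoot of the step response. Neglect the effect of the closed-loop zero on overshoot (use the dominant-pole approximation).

0.198%

Forward path: (14.9 + 2.6s)·6.3/(s(s+0.92)). The closed-loop characteristic equation is s² + (0.92 + 6.3·2.6)s + 6.3·14.9 = 0.
That is s² + 17.3s + 93.87 = 0, so ω_n = 9.689 rad/s and ζ = 17.3/(2·9.689) = 0.8928.
%OS = 100·exp(−πζ/√(1−ζ²)) = 0.198%.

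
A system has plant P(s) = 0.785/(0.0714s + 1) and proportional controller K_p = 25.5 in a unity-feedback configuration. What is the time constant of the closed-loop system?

τ = 0.0034 s

Closed loop: T(s) = K_p·P/(1+K_p·P) = 20.02/(0.0714s + 1 + 20.02), with pole at s = −(1 + 20.02)/0.0714 = −294.4.
Closed-loop time constant τ = 1/294.4 = 0.0034 s.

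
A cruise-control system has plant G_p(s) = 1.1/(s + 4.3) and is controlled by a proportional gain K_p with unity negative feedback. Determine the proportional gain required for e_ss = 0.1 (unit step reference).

For a type-0 loop with proportional control, e_ss = 1/(1 + K_p·G_p(0)).
G_p(0) = 0.2558. Require 1/(1 + K_p·0.2558) = 0.1, so 1 + 0.2558·K_p = 10.
K_p = (10 − 1)/0.2558 = 35.2.

K_p = 35.2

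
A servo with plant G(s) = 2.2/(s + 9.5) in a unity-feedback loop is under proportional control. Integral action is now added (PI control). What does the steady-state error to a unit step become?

The integrator makes K_pos = lim_{s→0} C(s)G(s) infinite, so e_ss = 1/(1+K_pos) = 0.

0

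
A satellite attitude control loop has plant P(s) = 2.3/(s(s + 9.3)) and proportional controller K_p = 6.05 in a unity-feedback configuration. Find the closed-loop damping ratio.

With unity feedback the closed-loop characteristic equation is s² + 9.3s + 6.05·2.3 = s² + 9.3s + 13.91 = 0.
So ω_n² = 13.91 ⇒ ω_n = 3.73 rad/s, and ζ = 9.3/(2ω_n) = 1.25.

ζ = 1.25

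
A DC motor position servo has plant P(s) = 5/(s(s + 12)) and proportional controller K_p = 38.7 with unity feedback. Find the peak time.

T_p = 0.25 s

From 1 + K_pP(s) = 0: s² + 12s + 193.5 = 0 ⇒ ω_n = 13.91, ζ = 0.4313.
Damped frequency ω_d = ω_n√(1−ζ²) = 12.55 rad/s, so peak time T_p = π/ω_d = 0.25 s.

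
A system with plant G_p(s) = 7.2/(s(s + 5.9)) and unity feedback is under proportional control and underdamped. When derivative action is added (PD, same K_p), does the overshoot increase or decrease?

decrease

The derivative term adds K·K_d to the s-coefficient of the characteristic equation, raising 2ζω_n while ω_n is unchanged; ζ increases, so overshoot decreases.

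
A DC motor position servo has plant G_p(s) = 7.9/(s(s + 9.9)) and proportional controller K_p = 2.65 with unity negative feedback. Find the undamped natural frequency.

1 + K_p·G_p(s) = 0 gives s² + 9.9s + 20.93 = 0.
Matching s² + 2ζω_n s + ω_n²: ω_n = √20.93 = 4.575 rad/s and 2ζω_n = 9.9, so ζ = 9.9/(2·4.575) = 1.08.

ω_n = 4.58 rad/s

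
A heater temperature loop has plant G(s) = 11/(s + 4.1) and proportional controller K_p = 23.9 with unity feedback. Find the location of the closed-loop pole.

Closed-loop transfer function: T(s) = K_p·G(s)/(1 + K_p·G(s)) = 262.9/(s + 4.1 + 262.9) = 262.9/(s + 267).
The closed-loop pole is at s = −267.

s = -267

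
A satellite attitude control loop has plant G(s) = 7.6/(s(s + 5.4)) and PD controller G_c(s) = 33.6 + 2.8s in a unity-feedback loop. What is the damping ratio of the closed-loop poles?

ζ = 0.835

Forward path: (33.6 + 2.8s)·7.6/(s(s+5.4)). The closed-loop characteristic equation is s² + (5.4 + 7.6·2.8)s + 7.6·33.6 = 0.
That is s² + 26.68s + 255.4 = 0, so ω_n = 15.98 rad/s and ζ = 26.68/(2·15.98) = 0.8348.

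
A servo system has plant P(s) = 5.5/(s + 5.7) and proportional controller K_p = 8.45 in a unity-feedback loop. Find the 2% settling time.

Closed-loop transfer function: T(s) = K_p·P(s)/(1 + K_p·P(s)) = 46.47/(s + 5.7 + 46.47) = 46.47/(s + 52.17).
Time constant τ = 1/52.17 = 0.01917 s, so the 2% settling time is about 4τ = 0.0767 s.

T_s ≈ 0.0767 s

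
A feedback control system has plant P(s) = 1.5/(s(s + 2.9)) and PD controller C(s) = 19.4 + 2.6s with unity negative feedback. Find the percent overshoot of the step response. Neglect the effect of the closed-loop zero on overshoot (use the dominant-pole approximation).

7.8%

Forward path: (19.4 + 2.6s)·1.5/(s(s+2.9)). The closed-loop characteristic equation is s² + (2.9 + 1.5·2.6)s + 1.5·19.4 = 0.
That is s² + 6.8s + 29.1 = 0, so ω_n = 5.394 rad/s and ζ = 6.8/(2·5.394) = 0.6303.
%OS = 100·exp(−πζ/√(1−ζ²)) = 7.8%.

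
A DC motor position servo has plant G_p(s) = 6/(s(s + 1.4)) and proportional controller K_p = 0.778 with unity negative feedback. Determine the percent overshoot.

The closed-loop denominator s² + 1.4s + 4.668 gives ω_n = √4.668 = 2.161 and ζ = 1.4/(2ω_n) = 0.324.
%OS = 100·exp(−πζ/√(1−ζ²)) = 100·exp(−π·0.324/√0.895) = 34.1%.

34.1%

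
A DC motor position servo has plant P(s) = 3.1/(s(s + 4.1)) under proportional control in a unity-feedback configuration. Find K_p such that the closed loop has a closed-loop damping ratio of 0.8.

Closed-loop characteristic equation: s² + 4.1s + K_p·3.1 = 0.
So ω_n = √(3.1K_p) and 2ζω_n = 4.1, giving ζ = 4.1/(2√(3.1K_p)).
Setting ζ = 0.8: √(3.1K_p) = 4.1/(2·0.8) = 2.562, so K_p = 6.566/3.1 = 2.12.

K_p = 2.12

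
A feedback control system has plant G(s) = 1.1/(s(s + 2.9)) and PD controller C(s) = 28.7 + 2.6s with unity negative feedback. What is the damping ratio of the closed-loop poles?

Forward path: (28.7 + 2.6s)·1.1/(s(s+2.9)). The closed-loop characteristic equation is s² + (2.9 + 1.1·2.6)s + 1.1·28.7 = 0.
That is s² + 5.76s + 31.57 = 0, so ω_n = 5.619 rad/s and ζ = 5.76/(2·5.619) = 0.5126.

ζ = 0.513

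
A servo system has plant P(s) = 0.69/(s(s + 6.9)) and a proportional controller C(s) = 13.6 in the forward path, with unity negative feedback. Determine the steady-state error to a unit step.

0

The open loop C(s)P(s) has a pole at the origin (type 1), so the static position error constant is infinite and e_ss = 1/(1+∞) = 0.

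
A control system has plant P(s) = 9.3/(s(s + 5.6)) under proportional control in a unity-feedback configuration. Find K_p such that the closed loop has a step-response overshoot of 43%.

From %OS = 100·exp(−πζ/√(1−ζ²)) = 43%, ζ = −ln(0.43)/√(π²+ln²(0.43)) = 0.2594.
Characteristic equation s² + 5.6s + 9.3K_p = 0 gives ζ = 5.6/(2√(9.3K_p)).
Setting ζ = 0.2594: √(9.3K_p) = 5.6/(2·0.2594) = 10.79, so K_p = 116.5/9.3 = 12.5.

K_p = 12.5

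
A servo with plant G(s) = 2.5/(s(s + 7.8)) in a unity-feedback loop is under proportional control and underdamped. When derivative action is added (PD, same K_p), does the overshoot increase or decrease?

decrease

With PD the characteristic equation becomes s² + (a + K·K_d)s + K·K_p = 0; the damping term grows, ζ rises, overshoot falls.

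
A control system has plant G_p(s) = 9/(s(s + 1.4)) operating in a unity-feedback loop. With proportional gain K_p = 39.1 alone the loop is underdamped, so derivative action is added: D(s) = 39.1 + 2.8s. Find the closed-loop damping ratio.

Forward path: (39.1 + 2.8s)·9/(s(s+1.4)). The closed-loop characteristic equation is s² + (1.4 + 9·2.8)s + 9·39.1 = 0.
That is s² + 26.6s + 351.9 = 0, so ω_n = 18.76 rad/s and ζ = 26.6/(2·18.76) = 0.709.

ζ = 0.709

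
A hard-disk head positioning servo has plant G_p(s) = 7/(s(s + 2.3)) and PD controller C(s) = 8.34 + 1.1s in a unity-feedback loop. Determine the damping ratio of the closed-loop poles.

ζ = 0.654

Forward path: (8.34 + 1.1s)·7/(s(s+2.3)). The closed-loop characteristic equation is s² + (2.3 + 7·1.1)s + 7·8.34 = 0.
That is s² + 10s + 58.38 = 0, so ω_n = 7.641 rad/s and ζ = 10/(2·7.641) = 0.6544.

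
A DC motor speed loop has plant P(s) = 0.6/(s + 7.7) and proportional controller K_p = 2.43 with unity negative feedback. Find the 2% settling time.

T_s ≈ 0.437 s

Closed-loop transfer function: T(s) = K_p·P(s)/(1 + K_p·P(s)) = 1.458/(s + 7.7 + 1.458) = 1.458/(s + 9.158).
Time constant τ = 1/9.158 = 0.1092 s, so the 2% settling time is about 4τ = 0.437 s.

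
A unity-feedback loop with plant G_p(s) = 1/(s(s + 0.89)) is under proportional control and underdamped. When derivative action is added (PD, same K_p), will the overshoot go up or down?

With PD the characteristic equation becomes s² + (a + K·K_d)s + K·K_p = 0; the damping term grows, ζ rises, overshoot falls.

decrease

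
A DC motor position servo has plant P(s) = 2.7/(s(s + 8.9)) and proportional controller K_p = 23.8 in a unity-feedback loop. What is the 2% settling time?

Closed-loop characteristic equation: s² + 8.9s + 64.26 = 0, so ω_n = 8.016 rad/s and ζ = 8.9/(2·8.016) = 0.5551.
2% settling time T_s ≈ 4/(ζω_n) = 4/4.45 = 0.899 s.

T_s ≈ 0.899 s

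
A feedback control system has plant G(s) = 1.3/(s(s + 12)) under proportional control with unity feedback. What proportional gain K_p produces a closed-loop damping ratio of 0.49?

K_p = 115

Closed-loop characteristic equation: s² + 12s + K_p·1.3 = 0.
So ω_n = √(1.3K_p) and 2ζω_n = 12, giving ζ = 12/(2√(1.3K_p)).
Setting ζ = 0.49: √(1.3K_p) = 12/(2·0.49) = 12.24, so K_p = 149.9/1.3 = 115.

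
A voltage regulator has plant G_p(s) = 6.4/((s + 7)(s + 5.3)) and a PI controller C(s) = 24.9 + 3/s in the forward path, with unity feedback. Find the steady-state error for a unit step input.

The open loop C(s)G_p(s) has a pole at the origin (type 1), so the static position error constant is infinite and e_ss = 1/(1+∞) = 0.

0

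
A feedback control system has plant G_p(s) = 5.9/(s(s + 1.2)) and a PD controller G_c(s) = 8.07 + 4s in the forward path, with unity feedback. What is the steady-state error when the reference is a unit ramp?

0.0252

The loop has one pole at the origin (type 1). Velocity error constant K_v = lim_{s→0} s·G_c(s)G_p(s) = 8.07·5.9/1.2 = 39.68.
Steady-state error to a unit ramp: e_ss = 1/K_v = 0.0252.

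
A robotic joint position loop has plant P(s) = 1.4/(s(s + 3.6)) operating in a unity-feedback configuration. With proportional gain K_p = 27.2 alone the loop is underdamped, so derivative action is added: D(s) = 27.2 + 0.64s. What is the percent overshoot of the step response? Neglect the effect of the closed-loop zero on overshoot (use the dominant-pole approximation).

Forward path: (27.2 + 0.64s)·1.4/(s(s+3.6)). The closed-loop characteristic equation is s² + (3.6 + 1.4·0.64)s + 1.4·27.2 = 0.
That is s² + 4.496s + 38.08 = 0, so ω_n = 6.171 rad/s and ζ = 4.496/(2·6.171) = 0.3643.
%OS = 100·exp(−πζ/√(1−ζ²)) = 29.3%.

29.3%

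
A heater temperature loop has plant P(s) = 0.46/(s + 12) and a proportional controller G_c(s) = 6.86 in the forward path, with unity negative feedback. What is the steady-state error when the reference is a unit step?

The loop is type 0. Static position error constant K_pos = G_c(0)·P(0) = 6.86·0.03833 = 0.263.
Steady-state error to a unit step: e_ss = 1/(1+K_pos) = 1/1.263 = 0.792.

0.792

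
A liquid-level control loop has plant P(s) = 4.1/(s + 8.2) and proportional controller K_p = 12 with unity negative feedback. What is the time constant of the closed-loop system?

τ = 0.0174 s

Closed-loop transfer function: T(s) = K_p·P(s)/(1 + K_p·P(s)) = 49.2/(s + 8.2 + 49.2) = 49.2/(s + 57.4).
Time constant τ = 1/57.4 = 0.0174 s.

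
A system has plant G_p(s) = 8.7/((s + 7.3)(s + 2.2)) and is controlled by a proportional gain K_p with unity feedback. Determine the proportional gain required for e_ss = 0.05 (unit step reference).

K_p = 35.1

The loop is type 0, so e_ss(step) = 1/(1 + K_pos) with K_pos = K_p·G_p(0).
G_p(0) = 0.5417. Require 1/(1 + K_p·0.5417) = 0.05, so 1 + 0.5417·K_p = 20.
K_p = (20 − 1)/0.5417 = 35.1.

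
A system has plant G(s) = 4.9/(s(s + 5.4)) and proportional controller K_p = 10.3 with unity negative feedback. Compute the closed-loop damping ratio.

ζ = 0.38

With unity feedback the closed-loop characteristic equation is s² + 5.4s + 10.3·4.9 = s² + 5.4s + 50.47 = 0.
Matching s² + 2ζω_n s + ω_n²: ω_n = √50.47 = 7.104 rad/s and 2ζω_n = 5.4, so ζ = 5.4/(2·7.104) = 0.38.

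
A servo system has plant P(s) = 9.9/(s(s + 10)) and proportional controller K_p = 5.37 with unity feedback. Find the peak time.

T_p = 0.592 s

The closed-loop denominator s² + 10s + 53.16 gives ω_n = √53.16 = 7.291 and ζ = 10/(2ω_n) = 0.6857.
Damped frequency ω_d = ω_n√(1−ζ²) = 5.307 rad/s, so peak time T_p = π/ω_d = 0.592 s.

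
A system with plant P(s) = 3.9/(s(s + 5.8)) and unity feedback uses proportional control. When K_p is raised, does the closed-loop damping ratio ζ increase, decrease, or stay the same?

decrease

ζ = 5.8/(2√(3.9K_p)); increasing K_p raises the denominator, so ζ falls.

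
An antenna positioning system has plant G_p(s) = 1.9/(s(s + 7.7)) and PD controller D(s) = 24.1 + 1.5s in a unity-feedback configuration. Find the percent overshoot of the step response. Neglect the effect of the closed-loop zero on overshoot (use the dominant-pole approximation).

Forward path: (24.1 + 1.5s)·1.9/(s(s+7.7)). The closed-loop characteristic equation is s² + (7.7 + 1.9·1.5)s + 1.9·24.1 = 0.
That is s² + 10.55s + 45.79 = 0, so ω_n = 6.767 rad/s and ζ = 10.55/(2·6.767) = 0.7795.
%OS = 100·exp(−πζ/√(1−ζ²)) = 2%.

2%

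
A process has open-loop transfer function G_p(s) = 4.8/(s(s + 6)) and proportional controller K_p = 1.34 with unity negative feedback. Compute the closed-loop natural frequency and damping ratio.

ω_n = 2.54 rad/s, ζ = 1.18

1 + K_p·G_p(s) = 0 gives s² + 6s + 6.432 = 0.
Matching s² + 2ζω_n s + ω_n²: ω_n = √6.432 = 2.536 rad/s and 2ζω_n = 6, so ζ = 6/(2·2.536) = 1.18.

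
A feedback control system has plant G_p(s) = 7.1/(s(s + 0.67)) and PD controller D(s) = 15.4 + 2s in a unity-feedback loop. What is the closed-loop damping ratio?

Forward path: (15.4 + 2s)·7.1/(s(s+0.67)). The closed-loop characteristic equation is s² + (0.67 + 7.1·2)s + 7.1·15.4 = 0.
That is s² + 14.87s + 109.3 = 0, so ω_n = 10.46 rad/s and ζ = 14.87/(2·10.46) = 0.711.

ζ = 0.711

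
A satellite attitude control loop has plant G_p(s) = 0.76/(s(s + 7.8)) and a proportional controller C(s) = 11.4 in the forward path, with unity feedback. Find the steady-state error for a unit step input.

0

The open loop C(s)G_p(s) has a pole at the origin (type 1), so the static position error constant is infinite and e_ss = 1/(1+∞) = 0.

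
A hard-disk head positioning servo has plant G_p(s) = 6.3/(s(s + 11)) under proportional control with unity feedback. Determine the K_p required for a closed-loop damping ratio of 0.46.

Closed-loop characteristic equation: s² + 11s + K_p·6.3 = 0.
So ω_n = √(6.3K_p) and 2ζω_n = 11, giving ζ = 11/(2√(6.3K_p)).
Setting ζ = 0.46: √(6.3K_p) = 11/(2·0.46) = 11.96, so K_p = 143/6.3 = 22.7.

K_p = 22.7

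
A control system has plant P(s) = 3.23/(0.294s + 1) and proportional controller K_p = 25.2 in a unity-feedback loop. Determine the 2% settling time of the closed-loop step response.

Closed loop: T(s) = K_p·P/(1+K_p·P) = 81.4/(0.294s + 1 + 81.4), with pole at s = −(1 + 81.4)/0.294 = −280.3.
τ = 1/280.3 = 0.003568 s, so 2% settling time ≈ 4τ = 0.0143 s.

T_s ≈ 0.0143 s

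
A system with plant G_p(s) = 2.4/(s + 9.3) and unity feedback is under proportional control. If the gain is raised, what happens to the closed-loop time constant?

The closed-loop bandwidth 9.3+K_p·2.4 grows with K_p, so τ shrinks.

decrease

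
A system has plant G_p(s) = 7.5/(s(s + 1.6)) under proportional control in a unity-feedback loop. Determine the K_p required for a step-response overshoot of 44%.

K_p = 1.33

From %OS = 100·exp(−πζ/√(1−ζ²)) = 44%, ζ = −ln(0.44)/√(π²+ln²(0.44)) = 0.2528.
Characteristic equation s² + 1.6s + 7.5K_p = 0 gives ζ = 1.6/(2√(7.5K_p)).
Setting ζ = 0.2528: √(7.5K_p) = 1.6/(2·0.2528) = 3.164, so K_p = 10.01/7.5 = 1.33.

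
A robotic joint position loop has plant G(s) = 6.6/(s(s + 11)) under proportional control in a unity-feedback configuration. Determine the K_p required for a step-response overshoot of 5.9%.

K_p = 10.2

From %OS = 100·exp(−πζ/√(1−ζ²)) = 5.9%, ζ = −ln(0.059)/√(π²+ln²(0.059)) = 0.6693.
Characteristic equation s² + 11s + 6.6K_p = 0 gives ζ = 11/(2√(6.6K_p)).
Setting ζ = 0.6693: √(6.6K_p) = 11/(2·0.6693) = 8.217, so K_p = 67.52/6.6 = 10.2.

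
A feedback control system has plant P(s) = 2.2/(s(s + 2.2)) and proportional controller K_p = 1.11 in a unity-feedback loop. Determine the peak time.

Closed-loop characteristic equation: s² + 2.2s + 2.442 = 0, so ω_n = 1.563 rad/s and ζ = 2.2/(2·1.563) = 0.7039.
Damped frequency ω_d = ω_n√(1−ζ²) = 1.11 rad/s, so peak time T_p = π/ω_d = 2.83 s.

T_p = 2.83 s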